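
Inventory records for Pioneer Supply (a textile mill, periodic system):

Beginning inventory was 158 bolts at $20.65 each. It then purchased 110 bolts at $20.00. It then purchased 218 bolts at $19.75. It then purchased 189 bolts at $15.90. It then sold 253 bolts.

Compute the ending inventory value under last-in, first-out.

Ending inventory = $8,504.20

Sale 1 (253) [LIFO — newest first]: 189 @ $15.90 + 64 @ $19.75 = $4,269.10
Ending inventory: 158 @ $20.65 + 110 @ $20.00 + 154 @ $19.75 = $8,504.20
Check: goods available $12,773.30 = COGS $4,269.10 + ending $8,504.20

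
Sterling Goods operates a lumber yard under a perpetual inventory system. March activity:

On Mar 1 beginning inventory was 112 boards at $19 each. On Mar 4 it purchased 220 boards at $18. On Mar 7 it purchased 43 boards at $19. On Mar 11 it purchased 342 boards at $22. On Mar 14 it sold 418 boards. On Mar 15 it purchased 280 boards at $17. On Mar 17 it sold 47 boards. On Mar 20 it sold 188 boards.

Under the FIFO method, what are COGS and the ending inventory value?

COGS = $13,021; ending inventory = $6,168

Mar 14, 418 sold [FIFO — oldest first]: 112 @ $19 + 220 @ $18 + 43 @ $19 + 43 @ $22 = $7,851
Mar 17, 47 sold [FIFO — oldest first]: 47 @ $22 = $1,034
Mar 20, 188 sold [FIFO — oldest first]: 188 @ $22 = $4,136
Total COGS = $7,851 + $1,034 + $4,136 = $13,021
Ending inventory: 64 @ $22 + 280 @ $17 = $6,168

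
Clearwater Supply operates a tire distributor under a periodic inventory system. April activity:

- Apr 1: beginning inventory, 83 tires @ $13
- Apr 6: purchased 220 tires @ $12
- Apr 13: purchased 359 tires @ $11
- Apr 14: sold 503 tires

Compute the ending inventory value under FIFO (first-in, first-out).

Ending inventory = $1,749

Apr 14, 503 sold [FIFO — oldest first]: 83 @ $13 + 220 @ $12 + 200 @ $11 = $5,919
Ending inventory: 159 @ $11 = $1,749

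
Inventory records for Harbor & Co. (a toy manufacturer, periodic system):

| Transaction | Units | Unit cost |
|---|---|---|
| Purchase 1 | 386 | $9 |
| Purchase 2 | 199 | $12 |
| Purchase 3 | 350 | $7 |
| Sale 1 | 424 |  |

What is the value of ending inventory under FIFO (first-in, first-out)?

Ending inventory = $4,382

Sale 1 (424) [FIFO — oldest first]: 386 @ $9 + 38 @ $12 = $3,930
Ending inventory: 161 @ $12 + 350 @ $7 = $4,382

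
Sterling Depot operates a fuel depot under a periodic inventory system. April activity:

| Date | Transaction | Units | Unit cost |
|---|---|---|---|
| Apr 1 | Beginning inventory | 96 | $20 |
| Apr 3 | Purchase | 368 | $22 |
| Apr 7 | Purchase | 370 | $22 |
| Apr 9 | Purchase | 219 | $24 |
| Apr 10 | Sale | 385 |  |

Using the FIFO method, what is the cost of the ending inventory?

Apr 10, 385 sold [FIFO — oldest first]: 96 @ $20 + 289 @ $22 = $8,278
Ending inventory: 79 @ $22 + 370 @ $22 + 219 @ $24 = $15,134

Ending inventory = $15,134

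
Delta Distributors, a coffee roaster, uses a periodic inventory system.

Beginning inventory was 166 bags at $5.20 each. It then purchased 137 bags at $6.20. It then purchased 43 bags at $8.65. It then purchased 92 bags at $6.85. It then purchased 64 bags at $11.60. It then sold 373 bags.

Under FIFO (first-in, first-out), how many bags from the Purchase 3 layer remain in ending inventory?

65

Sale 1 (373) [FIFO — oldest first]: 166 @ $5.20 + 137 @ $6.20 + 43 @ $8.65 + 27 @ $6.85 = $2,269.50
Ending inventory: 65 @ $6.85 + 64 @ $11.60 = $1,187.65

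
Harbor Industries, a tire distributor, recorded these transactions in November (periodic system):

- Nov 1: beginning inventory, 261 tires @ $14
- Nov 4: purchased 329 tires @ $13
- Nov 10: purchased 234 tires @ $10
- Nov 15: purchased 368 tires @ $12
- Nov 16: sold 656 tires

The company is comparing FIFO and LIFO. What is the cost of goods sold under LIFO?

COGS = $7,458

FIFO COGS: 261 @ $14 + 329 @ $13 + 66 @ $10 = $8,591
LIFO COGS: 368 @ $12 + 234 @ $10 + 54 @ $13 = $7,458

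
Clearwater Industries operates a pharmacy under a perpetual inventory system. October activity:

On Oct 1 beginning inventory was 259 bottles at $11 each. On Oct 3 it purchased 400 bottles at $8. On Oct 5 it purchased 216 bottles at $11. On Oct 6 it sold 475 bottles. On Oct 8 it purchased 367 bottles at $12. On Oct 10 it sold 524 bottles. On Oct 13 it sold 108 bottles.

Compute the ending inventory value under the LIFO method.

Oct 6, 475 sold [LIFO — newest first]: 216 @ $11 + 259 @ $8 = $4,448
Oct 10, 524 sold [LIFO — newest first]: 367 @ $12 + 141 @ $8 + 16 @ $11 = $5,708
Oct 13, 108 sold [LIFO — newest first]: 108 @ $11 = $1,188
Total COGS = $4,448 + $5,708 + $1,188 = $11,344
Ending inventory: 135 @ $11 = $1,485

Ending inventory = $1,485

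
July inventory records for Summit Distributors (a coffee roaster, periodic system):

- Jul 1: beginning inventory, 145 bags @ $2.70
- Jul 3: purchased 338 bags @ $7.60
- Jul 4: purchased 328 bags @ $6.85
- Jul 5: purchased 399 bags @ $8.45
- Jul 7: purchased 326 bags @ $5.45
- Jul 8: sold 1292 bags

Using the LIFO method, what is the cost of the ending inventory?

Jul 8, 1292 sold [LIFO — newest first]: 326 @ $5.45 + 399 @ $8.45 + 328 @ $6.85 + 239 @ $7.60 = $9,211.45
Ending inventory: 145 @ $2.70 + 99 @ $7.60 = $1,143.90

Ending inventory = $1,143.90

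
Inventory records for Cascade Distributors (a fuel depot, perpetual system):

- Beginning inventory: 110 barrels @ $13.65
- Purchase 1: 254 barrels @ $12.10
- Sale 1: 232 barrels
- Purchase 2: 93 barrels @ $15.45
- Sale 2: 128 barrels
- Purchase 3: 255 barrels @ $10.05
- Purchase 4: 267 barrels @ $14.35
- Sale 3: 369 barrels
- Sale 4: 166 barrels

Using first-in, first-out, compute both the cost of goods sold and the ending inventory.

COGS = $11,200.55; ending inventory = $1,205.40

Sale 1 (232) [FIFO — oldest first]: 110 @ $13.65 + 122 @ $12.10 = $2,977.70
Sale 2 (128) [FIFO — oldest first]: 128 @ $12.10 = $1,548.80
Sale 3 (369) [FIFO — oldest first]: 4 @ $12.10 + 93 @ $15.45 + 255 @ $10.05 + 17 @ $14.35 = $4,291.95
Sale 4 (166) [FIFO — oldest first]: 166 @ $14.35 = $2,382.10
Total COGS = $2,977.70 + $1,548.80 + $4,291.95 + $2,382.10 = $11,200.55
Ending inventory: 84 @ $14.35 = $1,205.40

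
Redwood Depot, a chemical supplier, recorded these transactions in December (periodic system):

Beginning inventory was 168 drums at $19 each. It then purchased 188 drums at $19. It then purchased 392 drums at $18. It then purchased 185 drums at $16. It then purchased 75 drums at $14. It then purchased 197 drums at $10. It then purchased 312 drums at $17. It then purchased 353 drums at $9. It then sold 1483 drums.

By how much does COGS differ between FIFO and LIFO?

$3,567

FIFO COGS: 168 @ $19 + 188 @ $19 + 392 @ $18 + 185 @ $16 + 75 @ $14 + 197 @ $10 + 278 @ $17 = $24,526
LIFO COGS: 353 @ $9 + 312 @ $17 + 197 @ $10 + 75 @ $14 + 185 @ $16 + 361 @ $18 = $20,959
Difference = |$24,526 − $20,959| = $3,567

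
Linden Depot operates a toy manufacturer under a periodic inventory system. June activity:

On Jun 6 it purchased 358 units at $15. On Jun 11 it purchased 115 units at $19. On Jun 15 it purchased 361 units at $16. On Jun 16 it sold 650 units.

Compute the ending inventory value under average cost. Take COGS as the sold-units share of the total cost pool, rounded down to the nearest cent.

Ending inventory = $2,941.14

Jun 16, sell 650: 650/834 × $13,331.00 → $10,389.86
Ending inventory (cost pool remaining) = $2,941.14
Check: goods available $13,331.00 = COGS $10,389.86 + ending $2,941.14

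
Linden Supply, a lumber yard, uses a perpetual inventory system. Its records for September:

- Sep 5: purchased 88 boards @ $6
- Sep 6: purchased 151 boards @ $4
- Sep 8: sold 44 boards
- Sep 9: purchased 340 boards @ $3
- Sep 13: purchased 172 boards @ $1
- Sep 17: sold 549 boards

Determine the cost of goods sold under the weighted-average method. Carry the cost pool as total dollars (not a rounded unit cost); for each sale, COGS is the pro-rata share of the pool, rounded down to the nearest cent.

COGS = $1,851.20

After Sep 5: 88 on hand, pool $528.00 (≈ $6.0000 each)
After Sep 6: 239 on hand, pool $1,132.00 (≈ $4.7364 each)
Sep 8, sell 44: 44/239 × $1,132.00 → $208.40
After Sep 9: 535 on hand, pool $1,943.60 (≈ $3.6329 each)
After Sep 13: 707 on hand, pool $2,115.60 (≈ $2.9924 each)
Sep 17, sell 549: 549/707 × $2,115.60 → $1,642.80
Total COGS = $208.40 + $1,642.80 = $1,851.20
Ending inventory (cost pool remaining) = $472.80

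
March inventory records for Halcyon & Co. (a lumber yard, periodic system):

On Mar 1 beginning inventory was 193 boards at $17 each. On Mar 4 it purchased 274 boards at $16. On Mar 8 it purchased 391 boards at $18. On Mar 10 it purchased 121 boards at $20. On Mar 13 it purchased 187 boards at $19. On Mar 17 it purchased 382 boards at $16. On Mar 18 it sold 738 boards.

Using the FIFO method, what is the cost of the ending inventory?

Ending inventory = $14,245

Mar 18, 738 sold [FIFO — oldest first]: 193 @ $17 + 274 @ $16 + 271 @ $18 = $12,543
Ending inventory: 120 @ $18 + 121 @ $20 + 187 @ $19 + 382 @ $16 = $14,245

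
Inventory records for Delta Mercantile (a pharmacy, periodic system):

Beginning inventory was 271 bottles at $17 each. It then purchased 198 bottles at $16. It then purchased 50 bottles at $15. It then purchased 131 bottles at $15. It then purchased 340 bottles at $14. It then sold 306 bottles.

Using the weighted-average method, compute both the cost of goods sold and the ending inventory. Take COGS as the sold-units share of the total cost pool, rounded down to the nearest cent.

Sale 1, sell 306: 306/990 × $15,250.00 → $4,713.63
Ending inventory (cost pool remaining) = $10,536.37

COGS = $4,713.63; ending inventory = $10,536.37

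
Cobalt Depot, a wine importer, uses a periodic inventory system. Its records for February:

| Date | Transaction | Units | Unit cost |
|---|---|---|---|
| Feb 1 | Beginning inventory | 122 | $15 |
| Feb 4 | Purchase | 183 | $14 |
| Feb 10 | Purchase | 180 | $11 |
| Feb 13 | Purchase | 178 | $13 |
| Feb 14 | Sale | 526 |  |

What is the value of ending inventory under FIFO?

Feb 14, 526 sold [FIFO — oldest first]: 122 @ $15 + 183 @ $14 + 180 @ $11 + 41 @ $13 = $6,905
Ending inventory: 137 @ $13 = $1,781
Check: goods available $8,686 = COGS $6,905 + ending $1,781

Ending inventory = $1,781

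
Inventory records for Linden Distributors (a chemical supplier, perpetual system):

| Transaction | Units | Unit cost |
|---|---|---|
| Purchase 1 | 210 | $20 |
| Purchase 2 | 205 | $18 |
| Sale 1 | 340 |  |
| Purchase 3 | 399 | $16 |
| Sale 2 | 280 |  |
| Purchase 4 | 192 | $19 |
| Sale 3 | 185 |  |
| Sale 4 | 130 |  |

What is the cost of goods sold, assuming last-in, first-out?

Sale 1 (340) [LIFO — newest first]: 205 @ $18 + 135 @ $20 = $6,390
Sale 2 (280) [LIFO — newest first]: 280 @ $16 = $4,480
Sale 3 (185) [LIFO — newest first]: 185 @ $19 = $3,515
Sale 4 (130) [LIFO — newest first]: 7 @ $19 + 119 @ $16 + 4 @ $20 = $2,117
Total COGS = $6,390 + $4,480 + $3,515 + $2,117 = $16,502
Ending inventory: 71 @ $20 = $1,420
Check: goods available $17,922 = COGS $16,502 + ending $1,420

COGS = $16,502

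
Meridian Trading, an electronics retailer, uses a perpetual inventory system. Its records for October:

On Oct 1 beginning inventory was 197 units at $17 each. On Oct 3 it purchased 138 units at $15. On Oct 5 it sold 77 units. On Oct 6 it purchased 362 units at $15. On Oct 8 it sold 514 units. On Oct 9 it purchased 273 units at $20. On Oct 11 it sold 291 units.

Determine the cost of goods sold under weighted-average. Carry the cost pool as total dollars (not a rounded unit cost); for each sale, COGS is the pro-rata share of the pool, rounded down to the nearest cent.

After Oct 1: 197 on hand, pool $3,349.00 (≈ $17.0000 each)
After Oct 3: 335 on hand, pool $5,419.00 (≈ $16.1761 each)
Oct 5, sell 77: 77/335 × $5,419.00 → $1,245.56
After Oct 6: 620 on hand, pool $9,603.44 (≈ $15.4894 each)
Oct 8, sell 514: 514/620 × $9,603.44 → $7,961.56
After Oct 9: 379 on hand, pool $7,101.88 (≈ $18.7385 each)
Oct 11, sell 291: 291/379 × $7,101.88 → $5,452.89
Total COGS = $1,245.56 + $7,961.56 + $5,452.89 = $14,660.01
Ending inventory (cost pool remaining) = $1,648.99
Check: goods available $16,309.00 = COGS $14,660.01 + ending $1,648.99

COGS = $14,660.01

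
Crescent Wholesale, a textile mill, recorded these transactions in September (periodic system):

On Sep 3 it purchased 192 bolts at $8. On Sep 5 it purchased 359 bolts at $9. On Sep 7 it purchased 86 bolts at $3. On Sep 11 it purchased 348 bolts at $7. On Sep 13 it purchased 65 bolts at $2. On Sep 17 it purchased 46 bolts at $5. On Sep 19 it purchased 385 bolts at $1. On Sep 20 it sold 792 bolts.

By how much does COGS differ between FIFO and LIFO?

$3,293

FIFO COGS: 192 @ $8 + 359 @ $9 + 86 @ $3 + 155 @ $7 = $6,110
LIFO COGS: 385 @ $1 + 46 @ $5 + 65 @ $2 + 296 @ $7 = $2,817
Difference = |$6,110 − $2,817| = $3,293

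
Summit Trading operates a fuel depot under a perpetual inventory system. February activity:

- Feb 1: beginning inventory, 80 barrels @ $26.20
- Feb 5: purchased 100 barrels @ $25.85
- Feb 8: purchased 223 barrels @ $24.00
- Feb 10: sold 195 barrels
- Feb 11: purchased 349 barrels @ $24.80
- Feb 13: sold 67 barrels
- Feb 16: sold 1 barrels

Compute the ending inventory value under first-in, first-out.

Feb 10, 195 sold [FIFO — oldest first]: 80 @ $26.20 + 100 @ $25.85 + 15 @ $24.00 = $5,041.00
Feb 13, 67 sold [FIFO — oldest first]: 67 @ $24.00 = $1,608.00
Feb 16, 1 sold [FIFO — oldest first]: 1 @ $24.00 = $24.00
Total COGS = $5,041.00 + $1,608.00 + $24.00 = $6,673.00
Ending inventory: 140 @ $24.00 + 349 @ $24.80 = $12,015.20

Ending inventory = $12,015.20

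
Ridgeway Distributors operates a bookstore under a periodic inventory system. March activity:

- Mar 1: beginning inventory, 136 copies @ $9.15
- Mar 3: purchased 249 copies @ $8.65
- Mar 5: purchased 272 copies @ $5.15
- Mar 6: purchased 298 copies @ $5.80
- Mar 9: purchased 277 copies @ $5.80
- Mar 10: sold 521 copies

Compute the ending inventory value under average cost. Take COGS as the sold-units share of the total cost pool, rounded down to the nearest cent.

Ending inventory = $4,694.25

Mar 10, sell 521: 521/1232 × $8,134.05 → $3,439.80
Ending inventory (cost pool remaining) = $4,694.25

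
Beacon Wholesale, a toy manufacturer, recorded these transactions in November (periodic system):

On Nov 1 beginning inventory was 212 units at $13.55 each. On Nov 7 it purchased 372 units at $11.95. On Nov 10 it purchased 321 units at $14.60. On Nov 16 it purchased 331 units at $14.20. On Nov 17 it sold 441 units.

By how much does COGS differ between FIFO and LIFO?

$697.05

FIFO COGS: 212 @ $13.55 + 229 @ $11.95 = $5,609.15
LIFO COGS: 331 @ $14.20 + 110 @ $14.60 = $6,306.20
Difference = |$5,609.15 − $6,306.20| = $697.05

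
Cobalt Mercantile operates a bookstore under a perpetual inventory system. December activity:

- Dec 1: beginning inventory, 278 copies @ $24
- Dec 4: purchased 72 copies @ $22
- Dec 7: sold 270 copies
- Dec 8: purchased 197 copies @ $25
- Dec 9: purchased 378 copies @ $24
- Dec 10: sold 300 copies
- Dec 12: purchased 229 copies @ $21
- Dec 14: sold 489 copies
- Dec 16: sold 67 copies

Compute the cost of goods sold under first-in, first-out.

COGS = $26,474

Dec 7, 270 sold [FIFO — oldest first]: 270 @ $24 = $6,480
Dec 10, 300 sold [FIFO — oldest first]: 8 @ $24 + 72 @ $22 + 197 @ $25 + 23 @ $24 = $7,253
Dec 14, 489 sold [FIFO — oldest first]: 355 @ $24 + 134 @ $21 = $11,334
Dec 16, 67 sold [FIFO — oldest first]: 67 @ $21 = $1,407
Total COGS = $6,480 + $7,253 + $11,334 + $1,407 = $26,474
Ending inventory: 28 @ $21 = $588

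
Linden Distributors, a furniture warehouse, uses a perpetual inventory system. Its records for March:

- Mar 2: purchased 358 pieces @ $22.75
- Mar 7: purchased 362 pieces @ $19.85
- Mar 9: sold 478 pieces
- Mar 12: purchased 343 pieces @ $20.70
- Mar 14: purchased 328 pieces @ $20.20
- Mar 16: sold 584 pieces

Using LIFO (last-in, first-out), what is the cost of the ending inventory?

Ending inventory = $7,306.40

Mar 9, 478 sold [LIFO — newest first]: 362 @ $19.85 + 116 @ $22.75 = $9,824.70
Mar 16, 584 sold [LIFO — newest first]: 328 @ $20.20 + 256 @ $20.70 = $11,924.80
Total COGS = $9,824.70 + $11,924.80 = $21,749.50
Ending inventory: 242 @ $22.75 + 87 @ $20.70 = $7,306.40
Check: goods available $29,055.90 = COGS $21,749.50 + ending $7,306.40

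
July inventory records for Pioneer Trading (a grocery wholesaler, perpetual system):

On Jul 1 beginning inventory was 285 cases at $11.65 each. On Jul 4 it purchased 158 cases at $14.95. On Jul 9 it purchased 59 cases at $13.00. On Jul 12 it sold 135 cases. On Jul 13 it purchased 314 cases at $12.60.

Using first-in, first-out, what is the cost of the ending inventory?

Ending inventory = $8,833.00

Jul 12, 135 sold [FIFO — oldest first]: 135 @ $11.65 = $1,572.75
Ending inventory: 150 @ $11.65 + 158 @ $14.95 + 59 @ $13.00 + 314 @ $12.60 = $8,833.00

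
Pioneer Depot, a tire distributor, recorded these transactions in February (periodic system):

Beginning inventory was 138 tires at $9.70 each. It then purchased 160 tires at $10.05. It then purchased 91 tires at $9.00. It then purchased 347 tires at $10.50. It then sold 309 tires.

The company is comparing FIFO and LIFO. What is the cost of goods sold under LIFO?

COGS = $3,244.50

FIFO COGS: 138 @ $9.70 + 160 @ $10.05 + 11 @ $9.00 = $3,045.60
LIFO COGS: 309 @ $10.50 = $3,244.50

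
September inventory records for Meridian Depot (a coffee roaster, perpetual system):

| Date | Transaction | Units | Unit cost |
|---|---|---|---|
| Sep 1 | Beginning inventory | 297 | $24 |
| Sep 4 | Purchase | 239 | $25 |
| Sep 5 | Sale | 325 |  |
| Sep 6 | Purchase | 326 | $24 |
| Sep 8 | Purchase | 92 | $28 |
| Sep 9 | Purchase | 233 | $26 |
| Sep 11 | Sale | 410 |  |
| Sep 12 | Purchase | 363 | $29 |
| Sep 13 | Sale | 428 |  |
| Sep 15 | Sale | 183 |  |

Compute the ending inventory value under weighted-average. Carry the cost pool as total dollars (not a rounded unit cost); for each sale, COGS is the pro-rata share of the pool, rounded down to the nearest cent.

After Sep 1: 297 on hand, pool $7,128.00 (≈ $24.0000 each)
After Sep 4: 536 on hand, pool $13,103.00 (≈ $24.4459 each)
Sep 5, sell 325: 325/536 × $13,103.00 → $7,944.91
After Sep 6: 537 on hand, pool $12,982.09 (≈ $24.1752 each)
After Sep 8: 629 on hand, pool $15,558.09 (≈ $24.7346 each)
After Sep 9: 862 on hand, pool $21,616.09 (≈ $25.0767 each)
Sep 11, sell 410: 410/862 × $21,616.09 → $10,281.43
After Sep 12: 815 on hand, pool $21,861.66 (≈ $26.8241 each)
Sep 13, sell 428: 428/815 × $21,861.66 → $11,480.72
Sep 15, sell 183: 183/387 × $10,380.94 → $4,908.81
Total COGS = $7,944.91 + $10,281.43 + $11,480.72 + $4,908.81 = $34,615.87
Ending inventory (cost pool remaining) = $5,472.13

Ending inventory = $5,472.13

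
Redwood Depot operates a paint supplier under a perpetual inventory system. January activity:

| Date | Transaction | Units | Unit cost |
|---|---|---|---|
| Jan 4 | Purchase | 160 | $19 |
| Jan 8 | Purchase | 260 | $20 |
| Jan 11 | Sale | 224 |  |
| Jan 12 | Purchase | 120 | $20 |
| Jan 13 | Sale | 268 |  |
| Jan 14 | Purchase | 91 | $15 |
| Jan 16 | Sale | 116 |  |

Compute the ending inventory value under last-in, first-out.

Jan 11, 224 sold [LIFO — newest first]: 224 @ $20 = $4,480
Jan 13, 268 sold [LIFO — newest first]: 120 @ $20 + 36 @ $20 + 112 @ $19 = $5,248
Jan 16, 116 sold [LIFO — newest first]: 91 @ $15 + 25 @ $19 = $1,840
Total COGS = $4,480 + $5,248 + $1,840 = $11,568
Ending inventory: 23 @ $19 = $437
Check: goods available $12,005 = COGS $11,568 + ending $437

Ending inventory = $437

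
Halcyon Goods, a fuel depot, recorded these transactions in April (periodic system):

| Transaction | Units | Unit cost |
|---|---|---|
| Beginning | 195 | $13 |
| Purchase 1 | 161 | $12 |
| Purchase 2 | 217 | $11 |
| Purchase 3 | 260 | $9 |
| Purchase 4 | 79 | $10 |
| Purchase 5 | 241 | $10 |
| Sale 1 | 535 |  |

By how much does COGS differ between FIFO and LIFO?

FIFO COGS: 195 @ $13 + 161 @ $12 + 179 @ $11 = $6,436
LIFO COGS: 241 @ $10 + 79 @ $10 + 215 @ $9 = $5,135
Difference = |$6,436 − $5,135| = $1,301

$1,301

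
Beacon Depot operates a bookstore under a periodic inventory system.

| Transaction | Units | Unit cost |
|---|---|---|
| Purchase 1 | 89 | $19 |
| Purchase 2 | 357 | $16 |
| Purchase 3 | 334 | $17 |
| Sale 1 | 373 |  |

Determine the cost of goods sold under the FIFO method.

COGS = $6,235

Sale 1 (373) [FIFO — oldest first]: 89 @ $19 + 284 @ $16 = $6,235
Ending inventory: 73 @ $16 + 334 @ $17 = $6,846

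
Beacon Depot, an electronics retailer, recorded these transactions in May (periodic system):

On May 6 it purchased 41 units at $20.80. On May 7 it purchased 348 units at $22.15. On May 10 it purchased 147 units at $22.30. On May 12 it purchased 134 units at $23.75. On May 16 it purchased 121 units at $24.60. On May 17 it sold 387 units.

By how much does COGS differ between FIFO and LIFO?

FIFO COGS: 41 @ $20.80 + 346 @ $22.15 = $8,516.70
LIFO COGS: 121 @ $24.60 + 134 @ $23.75 + 132 @ $22.30 = $9,102.70
Difference = |$8,516.70 − $9,102.70| = $586.00

$586.00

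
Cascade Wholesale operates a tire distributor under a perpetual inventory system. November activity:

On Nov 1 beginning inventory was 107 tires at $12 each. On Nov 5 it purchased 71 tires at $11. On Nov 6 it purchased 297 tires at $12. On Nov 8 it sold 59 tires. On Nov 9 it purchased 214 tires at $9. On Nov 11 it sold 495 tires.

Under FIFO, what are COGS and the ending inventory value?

COGS = $6,340; ending inventory = $1,215

Nov 8, 59 sold [FIFO — oldest first]: 59 @ $12 = $708
Nov 11, 495 sold [FIFO — oldest first]: 48 @ $12 + 71 @ $11 + 297 @ $12 + 79 @ $9 = $5,632
Total COGS = $708 + $5,632 = $6,340
Ending inventory: 135 @ $9 = $1,215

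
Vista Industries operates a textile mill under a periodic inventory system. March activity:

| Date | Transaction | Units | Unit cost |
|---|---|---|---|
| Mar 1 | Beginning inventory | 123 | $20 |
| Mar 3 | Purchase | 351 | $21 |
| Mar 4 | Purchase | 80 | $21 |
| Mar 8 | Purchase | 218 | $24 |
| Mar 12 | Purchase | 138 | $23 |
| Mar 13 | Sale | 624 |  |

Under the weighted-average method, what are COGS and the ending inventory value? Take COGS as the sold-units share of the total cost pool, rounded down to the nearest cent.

Mar 13, sell 624: 624/910 × $19,917.00 → $13,657.37
Ending inventory (cost pool remaining) = $6,259.63
Check: goods available $19,917.00 = COGS $13,657.37 + ending $6,259.63

COGS = $13,657.37; ending inventory = $6,259.63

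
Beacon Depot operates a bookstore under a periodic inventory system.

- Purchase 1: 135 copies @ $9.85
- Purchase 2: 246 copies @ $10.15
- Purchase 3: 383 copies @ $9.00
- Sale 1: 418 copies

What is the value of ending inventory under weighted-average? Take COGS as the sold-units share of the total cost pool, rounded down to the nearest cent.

Sale 1, sell 418: 418/764 × $7,273.65 → $3,979.56
Ending inventory (cost pool remaining) = $3,294.09
Check: goods available $7,273.65 = COGS $3,979.56 + ending $3,294.09

Ending inventory = $3,294.09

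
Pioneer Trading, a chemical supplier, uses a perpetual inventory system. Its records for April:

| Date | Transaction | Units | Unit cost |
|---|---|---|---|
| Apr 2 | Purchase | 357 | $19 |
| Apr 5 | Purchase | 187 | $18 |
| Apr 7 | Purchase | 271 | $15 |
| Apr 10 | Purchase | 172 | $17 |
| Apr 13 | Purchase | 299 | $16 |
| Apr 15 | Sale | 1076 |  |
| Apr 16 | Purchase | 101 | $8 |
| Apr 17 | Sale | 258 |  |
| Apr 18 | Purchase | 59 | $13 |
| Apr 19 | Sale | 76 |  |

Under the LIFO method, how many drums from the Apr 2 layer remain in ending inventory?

Apr 15, 1076 sold [LIFO — newest first]: 299 @ $16 + 172 @ $17 + 271 @ $15 + 187 @ $18 + 147 @ $19 = $17,932
Apr 17, 258 sold [LIFO — newest first]: 101 @ $8 + 157 @ $19 = $3,791
Apr 19, 76 sold [LIFO — newest first]: 59 @ $13 + 17 @ $19 = $1,090
Total COGS = $17,932 + $3,791 + $1,090 = $22,813
Ending inventory: 36 @ $19 = $684

36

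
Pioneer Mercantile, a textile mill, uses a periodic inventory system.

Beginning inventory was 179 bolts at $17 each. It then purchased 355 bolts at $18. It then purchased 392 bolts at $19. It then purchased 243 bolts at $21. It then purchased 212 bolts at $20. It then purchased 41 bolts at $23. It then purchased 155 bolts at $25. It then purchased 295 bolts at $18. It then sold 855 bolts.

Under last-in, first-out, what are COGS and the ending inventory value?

Sale 1 (855) [LIFO — newest first]: 295 @ $18 + 155 @ $25 + 41 @ $23 + 212 @ $20 + 152 @ $21 = $17,560
Ending inventory: 179 @ $17 + 355 @ $18 + 392 @ $19 + 91 @ $21 = $18,792

COGS = $17,560; ending inventory = $18,792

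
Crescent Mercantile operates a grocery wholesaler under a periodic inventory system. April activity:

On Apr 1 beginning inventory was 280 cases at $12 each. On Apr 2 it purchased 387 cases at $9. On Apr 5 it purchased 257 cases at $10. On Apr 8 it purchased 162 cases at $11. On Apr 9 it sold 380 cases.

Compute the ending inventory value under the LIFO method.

Apr 9, 380 sold [LIFO — newest first]: 162 @ $11 + 218 @ $10 = $3,962
Ending inventory: 280 @ $12 + 387 @ $9 + 39 @ $10 = $7,233

Ending inventory = $7,233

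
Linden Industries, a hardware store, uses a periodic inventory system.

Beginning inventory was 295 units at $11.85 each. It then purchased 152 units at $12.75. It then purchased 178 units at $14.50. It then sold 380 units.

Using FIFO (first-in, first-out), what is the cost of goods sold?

Sale 1 (380) [FIFO — oldest first]: 295 @ $11.85 + 85 @ $12.75 = $4,579.50
Ending inventory: 67 @ $12.75 + 178 @ $14.50 = $3,435.25

COGS = $4,579.50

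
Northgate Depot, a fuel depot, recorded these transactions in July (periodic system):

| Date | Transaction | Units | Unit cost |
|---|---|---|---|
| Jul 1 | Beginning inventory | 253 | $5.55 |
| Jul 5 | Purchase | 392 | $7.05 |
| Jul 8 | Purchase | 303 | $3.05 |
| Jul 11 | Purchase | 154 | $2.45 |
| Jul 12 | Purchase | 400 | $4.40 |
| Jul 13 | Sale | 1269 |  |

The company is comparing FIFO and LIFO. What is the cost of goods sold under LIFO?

FIFO COGS: 253 @ $5.55 + 392 @ $7.05 + 303 @ $3.05 + 154 @ $2.45 + 167 @ $4.40 = $6,204.00
LIFO COGS: 400 @ $4.40 + 154 @ $2.45 + 303 @ $3.05 + 392 @ $7.05 + 20 @ $5.55 = $5,936.05

COGS = $5,936.05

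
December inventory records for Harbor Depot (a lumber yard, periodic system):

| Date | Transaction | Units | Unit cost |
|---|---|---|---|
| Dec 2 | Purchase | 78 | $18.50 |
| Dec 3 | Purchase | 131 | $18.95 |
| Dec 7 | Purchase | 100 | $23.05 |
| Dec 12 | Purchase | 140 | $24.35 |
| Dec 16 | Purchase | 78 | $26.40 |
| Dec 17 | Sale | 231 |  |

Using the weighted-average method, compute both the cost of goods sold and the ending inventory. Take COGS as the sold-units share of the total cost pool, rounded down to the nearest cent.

COGS = $5,127.87; ending inventory = $6,570.78

Dec 17, sell 231: 231/527 × $11,698.65 → $5,127.87
Ending inventory (cost pool remaining) = $6,570.78
Check: goods available $11,698.65 = COGS $5,127.87 + ending $6,570.78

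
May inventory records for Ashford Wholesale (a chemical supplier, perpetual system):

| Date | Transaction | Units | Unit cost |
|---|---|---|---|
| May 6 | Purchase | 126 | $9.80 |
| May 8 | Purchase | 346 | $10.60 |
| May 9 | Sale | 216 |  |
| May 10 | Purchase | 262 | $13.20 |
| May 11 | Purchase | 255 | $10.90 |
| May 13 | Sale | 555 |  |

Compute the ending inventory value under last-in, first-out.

Ending inventory = $2,210.00

May 9, 216 sold [LIFO — newest first]: 216 @ $10.60 = $2,289.60
May 13, 555 sold [LIFO — newest first]: 255 @ $10.90 + 262 @ $13.20 + 38 @ $10.60 = $6,640.70
Total COGS = $2,289.60 + $6,640.70 = $8,930.30
Ending inventory: 126 @ $9.80 + 92 @ $10.60 = $2,210.00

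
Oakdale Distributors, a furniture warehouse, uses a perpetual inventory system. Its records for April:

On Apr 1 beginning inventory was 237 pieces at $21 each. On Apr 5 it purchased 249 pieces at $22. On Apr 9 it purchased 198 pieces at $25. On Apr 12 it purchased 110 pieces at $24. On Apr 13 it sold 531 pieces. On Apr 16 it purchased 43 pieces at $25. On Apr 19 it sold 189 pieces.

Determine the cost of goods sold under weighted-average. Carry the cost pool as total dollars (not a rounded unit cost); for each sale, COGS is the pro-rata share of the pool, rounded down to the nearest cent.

COGS = $16,423.59

After Apr 1: 237 on hand, pool $4,977.00 (≈ $21.0000 each)
After Apr 5: 486 on hand, pool $10,455.00 (≈ $21.5123 each)
After Apr 9: 684 on hand, pool $15,405.00 (≈ $22.5219 each)
After Apr 12: 794 on hand, pool $18,045.00 (≈ $22.7267 each)
Apr 13, sell 531: 531/794 × $18,045.00 → $12,067.87
After Apr 16: 306 on hand, pool $7,052.13 (≈ $23.0462 each)
Apr 19, sell 189: 189/306 × $7,052.13 → $4,355.72
Total COGS = $12,067.87 + $4,355.72 = $16,423.59
Ending inventory (cost pool remaining) = $2,696.41
Check: goods available $19,120.00 = COGS $16,423.59 + ending $2,696.41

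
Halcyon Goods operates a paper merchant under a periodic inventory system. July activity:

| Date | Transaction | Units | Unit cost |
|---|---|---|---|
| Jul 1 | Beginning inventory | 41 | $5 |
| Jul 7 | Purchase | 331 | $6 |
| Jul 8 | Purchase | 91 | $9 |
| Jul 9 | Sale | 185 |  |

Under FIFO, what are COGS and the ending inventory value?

Jul 9, 185 sold [FIFO — oldest first]: 41 @ $5 + 144 @ $6 = $1,069
Ending inventory: 187 @ $6 + 91 @ $9 = $1,941
Check: goods available $3,010 = COGS $1,069 + ending $1,941

COGS = $1,069; ending inventory = $1,941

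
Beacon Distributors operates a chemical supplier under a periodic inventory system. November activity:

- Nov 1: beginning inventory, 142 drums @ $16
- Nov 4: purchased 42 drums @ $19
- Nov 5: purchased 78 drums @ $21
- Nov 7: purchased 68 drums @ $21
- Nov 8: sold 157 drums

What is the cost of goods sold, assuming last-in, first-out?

COGS = $3,275

Nov 8, 157 sold [LIFO — newest first]: 68 @ $21 + 78 @ $21 + 11 @ $19 = $3,275
Ending inventory: 142 @ $16 + 31 @ $19 = $2,861
Check: goods available $6,136 = COGS $3,275 + ending $2,861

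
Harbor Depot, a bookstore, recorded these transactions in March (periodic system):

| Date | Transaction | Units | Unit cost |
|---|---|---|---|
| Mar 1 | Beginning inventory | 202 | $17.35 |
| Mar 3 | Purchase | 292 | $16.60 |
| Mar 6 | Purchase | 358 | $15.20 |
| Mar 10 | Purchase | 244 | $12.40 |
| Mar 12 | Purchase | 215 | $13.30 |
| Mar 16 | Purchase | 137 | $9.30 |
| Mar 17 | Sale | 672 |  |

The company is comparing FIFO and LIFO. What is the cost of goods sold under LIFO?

FIFO COGS: 202 @ $17.35 + 292 @ $16.60 + 178 @ $15.20 = $11,057.50
LIFO COGS: 137 @ $9.30 + 215 @ $13.30 + 244 @ $12.40 + 76 @ $15.20 = $8,314.40

COGS = $8,314.40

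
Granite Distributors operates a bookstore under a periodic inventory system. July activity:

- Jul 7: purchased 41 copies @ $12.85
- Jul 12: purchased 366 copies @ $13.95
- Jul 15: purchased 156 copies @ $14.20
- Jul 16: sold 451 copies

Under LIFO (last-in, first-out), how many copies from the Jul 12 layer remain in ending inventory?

Jul 16, 451 sold [LIFO — newest first]: 156 @ $14.20 + 295 @ $13.95 = $6,330.45
Ending inventory: 41 @ $12.85 + 71 @ $13.95 = $1,517.30

71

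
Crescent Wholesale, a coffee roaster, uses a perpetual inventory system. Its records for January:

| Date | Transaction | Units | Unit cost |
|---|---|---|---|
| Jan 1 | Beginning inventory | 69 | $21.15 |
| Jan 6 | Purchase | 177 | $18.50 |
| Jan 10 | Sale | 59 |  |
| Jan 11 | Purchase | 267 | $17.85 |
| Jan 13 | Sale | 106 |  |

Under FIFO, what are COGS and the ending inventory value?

Jan 10, 59 sold [FIFO — oldest first]: 59 @ $21.15 = $1,247.85
Jan 13, 106 sold [FIFO — oldest first]: 10 @ $21.15 + 96 @ $18.50 = $1,987.50
Total COGS = $1,247.85 + $1,987.50 = $3,235.35
Ending inventory: 81 @ $18.50 + 267 @ $17.85 = $6,264.45

COGS = $3,235.35; ending inventory = $6,264.45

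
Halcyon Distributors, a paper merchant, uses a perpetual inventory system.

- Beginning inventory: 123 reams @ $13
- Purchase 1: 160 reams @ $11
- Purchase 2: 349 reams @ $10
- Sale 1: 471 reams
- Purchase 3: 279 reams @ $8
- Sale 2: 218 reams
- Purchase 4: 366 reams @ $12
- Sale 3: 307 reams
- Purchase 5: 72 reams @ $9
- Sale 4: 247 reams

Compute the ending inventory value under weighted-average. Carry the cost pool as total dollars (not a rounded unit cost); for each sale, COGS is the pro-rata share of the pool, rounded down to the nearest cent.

After Beginning: 123 on hand, pool $1,599.00 (≈ $13.0000 each)
After Purchase 1: 283 on hand, pool $3,359.00 (≈ $11.8693 each)
After Purchase 2: 632 on hand, pool $6,849.00 (≈ $10.8370 each)
Sale 1, sell 471: 471/632 × $6,849.00 → $5,104.23
After Purchase 3: 440 on hand, pool $3,976.77 (≈ $9.0381 each)
Sale 2, sell 218: 218/440 × $3,976.77 → $1,970.30
After Purchase 4: 588 on hand, pool $6,398.47 (≈ $10.8818 each)
Sale 3, sell 307: 307/588 × $6,398.47 → $3,340.69
After Purchase 5: 353 on hand, pool $3,705.78 (≈ $10.4980 each)
Sale 4, sell 247: 247/353 × $3,705.78 → $2,592.99
Total COGS = $5,104.23 + $1,970.30 + $3,340.69 + $2,592.99 = $13,008.21
Ending inventory (cost pool remaining) = $1,112.79
Check: goods available $14,121.00 = COGS $13,008.21 + ending $1,112.79

Ending inventory = $1,112.79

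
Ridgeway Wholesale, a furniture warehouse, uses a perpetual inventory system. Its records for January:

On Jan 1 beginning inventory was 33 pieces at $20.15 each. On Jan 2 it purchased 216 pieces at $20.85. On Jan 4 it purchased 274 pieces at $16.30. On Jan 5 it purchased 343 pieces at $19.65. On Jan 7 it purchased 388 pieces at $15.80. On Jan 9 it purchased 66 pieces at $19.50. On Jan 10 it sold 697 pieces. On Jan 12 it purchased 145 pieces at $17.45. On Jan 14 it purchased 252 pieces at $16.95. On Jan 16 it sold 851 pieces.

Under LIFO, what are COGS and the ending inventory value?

Jan 10, 697 sold [LIFO — newest first]: 66 @ $19.50 + 388 @ $15.80 + 243 @ $19.65 = $12,192.35
Jan 16, 851 sold [LIFO — newest first]: 252 @ $16.95 + 145 @ $17.45 + 100 @ $19.65 + 274 @ $16.30 + 80 @ $20.85 = $14,900.85
Total COGS = $12,192.35 + $14,900.85 = $27,093.20
Ending inventory: 33 @ $20.15 + 136 @ $20.85 = $3,500.55
Check: goods available $30,593.75 = COGS $27,093.20 + ending $3,500.55

COGS = $27,093.20; ending inventory = $3,500.55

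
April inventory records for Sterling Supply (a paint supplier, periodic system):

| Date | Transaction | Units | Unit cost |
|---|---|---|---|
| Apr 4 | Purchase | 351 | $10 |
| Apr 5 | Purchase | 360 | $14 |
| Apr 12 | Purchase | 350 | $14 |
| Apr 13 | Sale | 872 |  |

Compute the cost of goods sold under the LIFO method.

Apr 13, 872 sold [LIFO — newest first]: 350 @ $14 + 360 @ $14 + 162 @ $10 = $11,560
Ending inventory: 189 @ $10 = $1,890

COGS = $11,560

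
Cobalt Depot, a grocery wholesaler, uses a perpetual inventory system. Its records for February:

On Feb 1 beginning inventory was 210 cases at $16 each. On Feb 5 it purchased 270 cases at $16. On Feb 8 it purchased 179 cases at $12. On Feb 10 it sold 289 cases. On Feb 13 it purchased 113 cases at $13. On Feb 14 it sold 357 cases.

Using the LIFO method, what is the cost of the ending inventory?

Ending inventory = $2,016

Feb 10, 289 sold [LIFO — newest first]: 179 @ $12 + 110 @ $16 = $3,908
Feb 14, 357 sold [LIFO — newest first]: 113 @ $13 + 160 @ $16 + 84 @ $16 = $5,373
Total COGS = $3,908 + $5,373 = $9,281
Ending inventory: 126 @ $16 = $2,016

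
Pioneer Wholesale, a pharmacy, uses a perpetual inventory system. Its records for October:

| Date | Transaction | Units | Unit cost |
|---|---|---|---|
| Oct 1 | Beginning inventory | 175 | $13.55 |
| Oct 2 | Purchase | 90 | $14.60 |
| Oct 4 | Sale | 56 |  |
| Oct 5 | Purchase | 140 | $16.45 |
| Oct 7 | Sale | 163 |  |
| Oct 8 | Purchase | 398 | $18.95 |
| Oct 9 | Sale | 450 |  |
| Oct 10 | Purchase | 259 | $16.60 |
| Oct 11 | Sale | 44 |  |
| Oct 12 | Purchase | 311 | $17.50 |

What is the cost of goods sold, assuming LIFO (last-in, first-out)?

Oct 4, 56 sold [LIFO — newest first]: 56 @ $14.60 = $817.60
Oct 7, 163 sold [LIFO — newest first]: 140 @ $16.45 + 23 @ $14.60 = $2,638.80
Oct 9, 450 sold [LIFO — newest first]: 398 @ $18.95 + 11 @ $14.60 + 41 @ $13.55 = $8,258.25
Oct 11, 44 sold [LIFO — newest first]: 44 @ $16.60 = $730.40
Total COGS = $817.60 + $2,638.80 + $8,258.25 + $730.40 = $12,445.05
Ending inventory: 134 @ $13.55 + 215 @ $16.60 + 311 @ $17.50 = $10,827.20

COGS = $12,445.05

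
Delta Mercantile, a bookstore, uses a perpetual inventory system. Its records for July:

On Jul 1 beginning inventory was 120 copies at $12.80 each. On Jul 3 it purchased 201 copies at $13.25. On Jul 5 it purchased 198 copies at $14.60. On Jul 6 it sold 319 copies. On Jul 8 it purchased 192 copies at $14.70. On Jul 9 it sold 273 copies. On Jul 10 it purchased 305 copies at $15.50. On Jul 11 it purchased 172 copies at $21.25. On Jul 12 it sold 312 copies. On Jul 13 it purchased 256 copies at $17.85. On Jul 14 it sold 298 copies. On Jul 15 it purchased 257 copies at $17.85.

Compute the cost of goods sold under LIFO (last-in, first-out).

Jul 6, 319 sold [LIFO — newest first]: 198 @ $14.60 + 121 @ $13.25 = $4,494.05
Jul 9, 273 sold [LIFO — newest first]: 192 @ $14.70 + 80 @ $13.25 + 1 @ $12.80 = $3,895.20
Jul 12, 312 sold [LIFO — newest first]: 172 @ $21.25 + 140 @ $15.50 = $5,825.00
Jul 14, 298 sold [LIFO — newest first]: 256 @ $17.85 + 42 @ $15.50 = $5,220.60
Total COGS = $4,494.05 + $3,895.20 + $5,825.00 + $5,220.60 = $19,434.85
Ending inventory: 119 @ $12.80 + 123 @ $15.50 + 257 @ $17.85 = $8,017.15
Check: goods available $27,452.00 = COGS $19,434.85 + ending $8,017.15

COGS = $19,434.85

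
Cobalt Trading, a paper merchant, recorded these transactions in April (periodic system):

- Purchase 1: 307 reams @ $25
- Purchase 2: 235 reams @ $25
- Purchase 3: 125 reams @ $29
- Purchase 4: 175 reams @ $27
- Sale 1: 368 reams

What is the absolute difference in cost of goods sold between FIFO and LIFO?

FIFO COGS: 307 @ $25 + 61 @ $25 = $9,200
LIFO COGS: 175 @ $27 + 125 @ $29 + 68 @ $25 = $10,050
Difference = |$9,200 − $10,050| = $850

$850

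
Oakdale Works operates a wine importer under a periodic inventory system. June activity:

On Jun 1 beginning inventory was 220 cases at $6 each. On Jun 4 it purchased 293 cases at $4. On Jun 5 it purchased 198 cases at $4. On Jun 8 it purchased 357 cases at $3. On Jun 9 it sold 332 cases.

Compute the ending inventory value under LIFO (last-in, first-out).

Ending inventory = $3,359

Jun 9, 332 sold [LIFO — newest first]: 332 @ $3 = $996
Ending inventory: 220 @ $6 + 293 @ $4 + 198 @ $4 + 25 @ $3 = $3,359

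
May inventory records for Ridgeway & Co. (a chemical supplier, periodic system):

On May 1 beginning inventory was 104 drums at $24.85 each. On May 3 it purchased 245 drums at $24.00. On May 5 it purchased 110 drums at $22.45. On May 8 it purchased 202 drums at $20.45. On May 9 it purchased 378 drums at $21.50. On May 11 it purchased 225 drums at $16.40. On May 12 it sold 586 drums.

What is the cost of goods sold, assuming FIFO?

COGS = $13,531.05

May 12, 586 sold [FIFO — oldest first]: 104 @ $24.85 + 245 @ $24.00 + 110 @ $22.45 + 127 @ $20.45 = $13,531.05
Ending inventory: 75 @ $20.45 + 378 @ $21.50 + 225 @ $16.40 = $13,350.75
Check: goods available $26,881.80 = COGS $13,531.05 + ending $13,350.75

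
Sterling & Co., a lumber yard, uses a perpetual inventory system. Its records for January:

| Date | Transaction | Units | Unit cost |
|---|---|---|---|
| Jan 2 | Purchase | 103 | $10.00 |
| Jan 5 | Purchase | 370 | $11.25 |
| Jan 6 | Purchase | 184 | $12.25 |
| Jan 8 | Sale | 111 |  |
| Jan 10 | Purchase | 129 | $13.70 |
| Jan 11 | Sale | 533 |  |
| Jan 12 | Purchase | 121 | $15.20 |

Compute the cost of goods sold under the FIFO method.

Jan 8, 111 sold [FIFO — oldest first]: 103 @ $10.00 + 8 @ $11.25 = $1,120.00
Jan 11, 533 sold [FIFO — oldest first]: 362 @ $11.25 + 171 @ $12.25 = $6,167.25
Total COGS = $1,120.00 + $6,167.25 = $7,287.25
Ending inventory: 13 @ $12.25 + 129 @ $13.70 + 121 @ $15.20 = $3,765.75
Check: goods available $11,053.00 = COGS $7,287.25 + ending $3,765.75

COGS = $7,287.25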